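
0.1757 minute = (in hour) 0.002928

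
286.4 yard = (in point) 7.423e+05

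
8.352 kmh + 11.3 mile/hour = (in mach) 0.02165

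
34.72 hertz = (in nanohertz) 3.472e+10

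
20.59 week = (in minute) 2.075e+05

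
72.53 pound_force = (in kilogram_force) 32.9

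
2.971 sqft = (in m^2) 0.276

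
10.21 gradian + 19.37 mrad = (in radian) 0.1797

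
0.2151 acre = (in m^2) 870.5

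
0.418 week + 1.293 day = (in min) 6075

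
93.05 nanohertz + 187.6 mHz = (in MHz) 1.876e-07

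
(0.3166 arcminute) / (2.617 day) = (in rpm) 3.889e-09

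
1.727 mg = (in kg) 1.727e-06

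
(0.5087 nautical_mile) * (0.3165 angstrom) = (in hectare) 2.982e-12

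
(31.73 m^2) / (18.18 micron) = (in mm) 1.745e+09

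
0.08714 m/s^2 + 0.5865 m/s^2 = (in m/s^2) 0.6736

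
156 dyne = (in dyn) 156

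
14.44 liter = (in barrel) 0.09082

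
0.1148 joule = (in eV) 7.165e+17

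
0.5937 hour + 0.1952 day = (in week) 0.03142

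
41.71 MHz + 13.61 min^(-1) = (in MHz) 41.71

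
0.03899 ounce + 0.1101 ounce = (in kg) 0.004227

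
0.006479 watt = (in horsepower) 8.688e-06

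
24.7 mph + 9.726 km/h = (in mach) 0.04036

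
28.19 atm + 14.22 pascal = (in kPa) 2856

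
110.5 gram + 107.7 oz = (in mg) 3.164e+06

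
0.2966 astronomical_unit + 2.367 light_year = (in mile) 1.391e+13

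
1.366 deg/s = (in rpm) 0.2277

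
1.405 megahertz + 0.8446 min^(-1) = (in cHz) 1.405e+08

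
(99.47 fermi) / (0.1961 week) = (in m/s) 8.387e-19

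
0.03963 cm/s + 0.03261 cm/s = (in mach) 2.122e-06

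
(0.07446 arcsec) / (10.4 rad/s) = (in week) 5.739e-14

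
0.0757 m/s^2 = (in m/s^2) 0.0757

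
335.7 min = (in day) 0.2331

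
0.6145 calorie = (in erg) 2.571e+07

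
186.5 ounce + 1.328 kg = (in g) 6615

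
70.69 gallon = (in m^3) 0.2676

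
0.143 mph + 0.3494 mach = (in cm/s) 1.19e+04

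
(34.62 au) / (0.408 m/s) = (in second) 1.269e+13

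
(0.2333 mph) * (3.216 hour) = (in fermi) 1.207e+18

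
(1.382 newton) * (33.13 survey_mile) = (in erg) 7.369e+11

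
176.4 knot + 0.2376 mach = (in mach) 0.5041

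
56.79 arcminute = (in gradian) 1.052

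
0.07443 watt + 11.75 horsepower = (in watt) 8762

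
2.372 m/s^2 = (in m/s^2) 2.372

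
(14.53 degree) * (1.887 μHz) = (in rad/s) 4.785e-07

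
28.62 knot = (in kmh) 53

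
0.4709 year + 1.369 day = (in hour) 4158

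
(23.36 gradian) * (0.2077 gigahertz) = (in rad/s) 7.621e+07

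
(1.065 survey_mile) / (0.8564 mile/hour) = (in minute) 74.61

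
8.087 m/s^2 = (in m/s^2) 8.087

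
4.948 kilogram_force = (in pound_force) 10.91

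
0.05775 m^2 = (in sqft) 0.6216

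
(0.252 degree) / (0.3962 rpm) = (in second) 0.106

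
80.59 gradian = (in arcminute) 4352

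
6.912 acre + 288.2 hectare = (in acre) 719.1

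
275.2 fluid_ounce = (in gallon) 2.15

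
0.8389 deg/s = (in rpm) 0.1398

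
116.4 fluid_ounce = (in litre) 3.442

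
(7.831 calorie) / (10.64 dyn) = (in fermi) 3.079e+20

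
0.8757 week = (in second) 5.296e+05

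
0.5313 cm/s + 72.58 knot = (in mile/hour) 83.54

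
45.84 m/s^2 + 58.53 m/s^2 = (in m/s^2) 104.4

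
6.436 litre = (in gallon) 1.7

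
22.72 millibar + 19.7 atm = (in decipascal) 1.998e+07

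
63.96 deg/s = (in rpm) 10.66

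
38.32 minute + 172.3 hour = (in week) 1.029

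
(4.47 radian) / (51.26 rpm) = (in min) 0.01388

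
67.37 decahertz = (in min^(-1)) 4.042e+04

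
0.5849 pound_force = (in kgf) 0.2653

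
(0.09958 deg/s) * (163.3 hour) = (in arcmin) 3.512e+06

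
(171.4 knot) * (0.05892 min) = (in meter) 311.7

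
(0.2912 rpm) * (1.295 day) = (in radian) 3412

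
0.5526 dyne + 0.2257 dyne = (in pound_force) 1.75e-06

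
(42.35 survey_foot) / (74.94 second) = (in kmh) 0.6201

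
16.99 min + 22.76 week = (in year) 0.4365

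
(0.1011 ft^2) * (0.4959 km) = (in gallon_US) 1230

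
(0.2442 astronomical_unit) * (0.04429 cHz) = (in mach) 4.752e+04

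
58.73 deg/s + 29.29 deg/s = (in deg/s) 88.02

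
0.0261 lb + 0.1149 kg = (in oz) 4.471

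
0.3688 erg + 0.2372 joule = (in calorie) 0.05669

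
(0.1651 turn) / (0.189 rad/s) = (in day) 6.353e-05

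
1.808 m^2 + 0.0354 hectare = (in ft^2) 3830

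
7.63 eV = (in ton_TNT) 2.922e-28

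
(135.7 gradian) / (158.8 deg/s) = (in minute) 0.01282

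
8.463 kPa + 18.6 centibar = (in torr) 203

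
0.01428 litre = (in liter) 0.01428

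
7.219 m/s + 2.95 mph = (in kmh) 30.74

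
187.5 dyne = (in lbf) 0.0004215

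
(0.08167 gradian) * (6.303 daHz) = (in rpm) 0.7721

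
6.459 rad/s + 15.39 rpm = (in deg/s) 462.4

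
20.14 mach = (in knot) 1.333e+04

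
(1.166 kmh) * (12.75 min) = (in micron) 2.478e+08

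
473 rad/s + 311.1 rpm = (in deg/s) 2.897e+04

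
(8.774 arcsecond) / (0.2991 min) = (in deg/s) 0.0001358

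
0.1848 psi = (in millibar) 12.74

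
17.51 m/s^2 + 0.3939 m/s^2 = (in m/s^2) 17.9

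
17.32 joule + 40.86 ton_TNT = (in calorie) 4.086e+10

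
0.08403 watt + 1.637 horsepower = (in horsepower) 1.637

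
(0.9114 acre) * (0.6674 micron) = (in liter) 2.462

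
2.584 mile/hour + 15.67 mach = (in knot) 1.037e+04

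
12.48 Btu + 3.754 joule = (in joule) 1.317e+04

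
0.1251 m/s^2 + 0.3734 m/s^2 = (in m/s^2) 0.4985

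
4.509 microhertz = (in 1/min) 0.0002705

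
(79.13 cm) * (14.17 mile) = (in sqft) 1.942e+05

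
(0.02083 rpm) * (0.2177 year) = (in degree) 8.58e+05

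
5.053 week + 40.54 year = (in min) 2.136e+07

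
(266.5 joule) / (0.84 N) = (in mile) 0.1971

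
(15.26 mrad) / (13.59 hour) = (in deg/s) 1.787e-05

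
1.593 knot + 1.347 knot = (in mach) 0.004442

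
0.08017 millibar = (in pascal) 8.017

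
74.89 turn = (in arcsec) 9.706e+07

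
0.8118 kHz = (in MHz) 0.0008118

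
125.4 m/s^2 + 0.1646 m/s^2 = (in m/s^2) 125.6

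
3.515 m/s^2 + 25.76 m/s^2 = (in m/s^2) 29.28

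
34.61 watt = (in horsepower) 0.04641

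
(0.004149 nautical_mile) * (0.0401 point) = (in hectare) 1.087e-08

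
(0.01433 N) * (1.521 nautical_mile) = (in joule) 40.37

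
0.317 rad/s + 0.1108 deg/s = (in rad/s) 0.3189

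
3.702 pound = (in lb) 3.702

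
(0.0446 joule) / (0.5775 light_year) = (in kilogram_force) 8.324e-19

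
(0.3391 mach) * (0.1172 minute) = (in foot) 2664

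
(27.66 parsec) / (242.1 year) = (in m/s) 1.118e+08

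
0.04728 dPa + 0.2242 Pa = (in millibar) 0.002289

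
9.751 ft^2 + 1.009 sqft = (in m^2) 0.9996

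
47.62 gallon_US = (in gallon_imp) 39.65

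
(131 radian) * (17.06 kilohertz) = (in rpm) 2.134e+07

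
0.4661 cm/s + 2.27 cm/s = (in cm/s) 2.736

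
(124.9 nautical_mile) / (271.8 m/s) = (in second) 851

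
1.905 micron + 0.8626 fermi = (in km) 1.905e-09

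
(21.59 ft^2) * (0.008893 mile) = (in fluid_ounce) 9.707e+05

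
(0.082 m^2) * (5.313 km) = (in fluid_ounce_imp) 1.533e+07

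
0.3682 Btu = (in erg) 3.885e+09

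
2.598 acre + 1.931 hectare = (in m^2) 2.982e+04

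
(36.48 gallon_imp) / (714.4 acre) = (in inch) 2.258e-06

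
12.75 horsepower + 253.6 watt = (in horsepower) 13.09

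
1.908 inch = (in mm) 48.46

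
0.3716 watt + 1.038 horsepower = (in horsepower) 1.038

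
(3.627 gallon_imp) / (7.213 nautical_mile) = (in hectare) 1.234e-10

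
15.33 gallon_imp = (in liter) 69.69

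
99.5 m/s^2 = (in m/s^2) 99.5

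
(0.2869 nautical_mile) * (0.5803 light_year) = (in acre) 7.208e+14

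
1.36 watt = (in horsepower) 0.001824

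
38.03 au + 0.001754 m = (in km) 5.689e+09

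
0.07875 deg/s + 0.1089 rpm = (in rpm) 0.122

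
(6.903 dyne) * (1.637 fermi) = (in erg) 1.13e-12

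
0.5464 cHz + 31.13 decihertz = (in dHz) 31.18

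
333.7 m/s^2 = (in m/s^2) 333.7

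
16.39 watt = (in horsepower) 0.02198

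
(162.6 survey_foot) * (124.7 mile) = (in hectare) 994.6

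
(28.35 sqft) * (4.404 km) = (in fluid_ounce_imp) 4.082e+08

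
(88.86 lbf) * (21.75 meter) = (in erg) 8.597e+10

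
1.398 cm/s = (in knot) 0.02717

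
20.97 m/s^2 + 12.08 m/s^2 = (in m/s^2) 33.05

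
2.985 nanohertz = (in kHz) 2.985e-12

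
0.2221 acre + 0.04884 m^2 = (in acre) 0.2221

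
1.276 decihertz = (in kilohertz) 0.0001276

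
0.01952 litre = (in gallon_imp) 0.004294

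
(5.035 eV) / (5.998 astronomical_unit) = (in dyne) 8.99e-26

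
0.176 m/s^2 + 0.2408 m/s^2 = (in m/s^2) 0.4168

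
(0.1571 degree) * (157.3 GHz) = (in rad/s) 4.313e+08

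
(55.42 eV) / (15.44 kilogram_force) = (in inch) 2.309e-18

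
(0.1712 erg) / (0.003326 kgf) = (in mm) 0.0005249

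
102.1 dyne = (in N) 0.001021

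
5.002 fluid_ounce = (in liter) 0.1479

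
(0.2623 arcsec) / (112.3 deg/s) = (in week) 1.073e-12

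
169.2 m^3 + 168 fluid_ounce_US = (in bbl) 1064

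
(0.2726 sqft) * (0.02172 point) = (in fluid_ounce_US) 0.006562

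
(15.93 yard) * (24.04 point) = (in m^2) 0.1235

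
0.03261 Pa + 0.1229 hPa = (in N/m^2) 12.32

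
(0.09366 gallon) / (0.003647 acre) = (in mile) 1.493e-08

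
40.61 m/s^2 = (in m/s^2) 40.61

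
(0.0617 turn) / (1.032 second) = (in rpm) 3.587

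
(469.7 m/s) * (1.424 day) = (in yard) 6.32e+07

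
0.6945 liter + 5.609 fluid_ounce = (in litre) 0.8604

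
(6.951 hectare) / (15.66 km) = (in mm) 4439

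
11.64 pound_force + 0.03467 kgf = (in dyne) 5.212e+06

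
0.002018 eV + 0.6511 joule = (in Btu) 0.0006171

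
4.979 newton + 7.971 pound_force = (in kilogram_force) 4.123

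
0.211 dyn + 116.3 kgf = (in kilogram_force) 116.3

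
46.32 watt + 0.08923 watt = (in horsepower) 0.06224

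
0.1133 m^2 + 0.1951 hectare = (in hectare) 0.1951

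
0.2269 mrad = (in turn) 3.611e-05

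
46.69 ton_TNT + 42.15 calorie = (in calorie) 4.669e+10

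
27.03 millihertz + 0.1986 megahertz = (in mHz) 1.986e+08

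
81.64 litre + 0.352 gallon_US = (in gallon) 21.92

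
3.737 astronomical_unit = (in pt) 1.585e+15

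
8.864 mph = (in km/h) 14.27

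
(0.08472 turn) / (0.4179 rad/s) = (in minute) 0.02123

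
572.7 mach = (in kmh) 7.02e+05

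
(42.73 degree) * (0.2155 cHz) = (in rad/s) 0.001607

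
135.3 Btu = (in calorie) 3.412e+04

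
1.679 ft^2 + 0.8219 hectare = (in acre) 2.031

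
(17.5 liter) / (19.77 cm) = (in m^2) 0.08852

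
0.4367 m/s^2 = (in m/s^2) 0.4367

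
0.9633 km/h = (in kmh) 0.9633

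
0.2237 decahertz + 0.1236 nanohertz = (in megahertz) 2.237e-06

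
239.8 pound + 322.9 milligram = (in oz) 3837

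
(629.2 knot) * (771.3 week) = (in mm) 1.51e+14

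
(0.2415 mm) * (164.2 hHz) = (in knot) 7.708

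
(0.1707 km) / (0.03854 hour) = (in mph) 2.752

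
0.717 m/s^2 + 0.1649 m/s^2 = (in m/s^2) 0.8819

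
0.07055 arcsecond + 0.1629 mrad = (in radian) 0.0001632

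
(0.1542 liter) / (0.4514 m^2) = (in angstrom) 3.416e+06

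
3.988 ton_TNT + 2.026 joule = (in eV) 1.041e+29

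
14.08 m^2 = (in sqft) 151.6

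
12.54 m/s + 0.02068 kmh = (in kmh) 45.16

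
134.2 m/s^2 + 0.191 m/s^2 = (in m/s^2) 134.4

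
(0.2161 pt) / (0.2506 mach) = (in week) 1.477e-12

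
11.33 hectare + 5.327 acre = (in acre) 33.32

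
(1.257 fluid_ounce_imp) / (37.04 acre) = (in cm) 2.383e-08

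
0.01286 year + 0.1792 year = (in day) 70.1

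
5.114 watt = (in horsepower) 0.006858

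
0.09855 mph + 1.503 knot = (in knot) 1.589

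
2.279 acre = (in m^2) 9223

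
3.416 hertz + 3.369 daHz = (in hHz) 0.3711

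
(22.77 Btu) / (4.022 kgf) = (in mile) 0.3785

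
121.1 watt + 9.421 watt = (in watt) 130.5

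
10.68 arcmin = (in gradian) 0.1978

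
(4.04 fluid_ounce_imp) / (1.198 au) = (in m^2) 6.405e-16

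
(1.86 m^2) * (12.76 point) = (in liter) 8.373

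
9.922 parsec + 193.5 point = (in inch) 1.205e+19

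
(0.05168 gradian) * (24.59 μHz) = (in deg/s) 1.144e-06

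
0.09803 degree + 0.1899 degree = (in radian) 0.005025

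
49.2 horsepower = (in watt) 3.669e+04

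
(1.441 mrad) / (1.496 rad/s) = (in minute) 1.605e-05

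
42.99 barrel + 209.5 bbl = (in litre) 4.014e+04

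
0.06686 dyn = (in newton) 6.686e-07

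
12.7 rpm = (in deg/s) 76.2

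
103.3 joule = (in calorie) 24.69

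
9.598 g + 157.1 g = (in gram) 166.7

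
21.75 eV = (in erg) 3.485e-11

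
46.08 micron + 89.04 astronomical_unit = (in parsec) 0.0004317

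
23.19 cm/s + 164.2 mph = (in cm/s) 7364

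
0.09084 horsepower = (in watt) 67.74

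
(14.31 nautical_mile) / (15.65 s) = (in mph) 3788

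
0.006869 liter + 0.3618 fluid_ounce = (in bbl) 0.0001105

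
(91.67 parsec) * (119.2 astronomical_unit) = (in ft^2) 5.429e+32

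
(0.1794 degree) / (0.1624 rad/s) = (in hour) 5.356e-06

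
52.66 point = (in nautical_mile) 1.003e-05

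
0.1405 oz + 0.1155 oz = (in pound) 0.016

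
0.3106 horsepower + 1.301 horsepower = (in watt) 1202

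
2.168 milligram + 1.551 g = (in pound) 0.003424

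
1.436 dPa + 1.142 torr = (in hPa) 1.524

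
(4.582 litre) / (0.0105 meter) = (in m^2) 0.4364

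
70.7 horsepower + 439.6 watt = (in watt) 5.316e+04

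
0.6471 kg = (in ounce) 22.83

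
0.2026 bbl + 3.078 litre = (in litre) 35.29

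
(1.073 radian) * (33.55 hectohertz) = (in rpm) 3.438e+04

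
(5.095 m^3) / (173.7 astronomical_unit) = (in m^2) 1.961e-13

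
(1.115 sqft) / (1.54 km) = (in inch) 0.002648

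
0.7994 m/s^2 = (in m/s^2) 0.7994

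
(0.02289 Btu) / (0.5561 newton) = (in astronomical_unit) 2.903e-10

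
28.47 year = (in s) 8.978e+08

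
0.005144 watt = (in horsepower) 6.898e-06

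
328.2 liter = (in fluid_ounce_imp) 1.155e+04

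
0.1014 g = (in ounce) 0.003577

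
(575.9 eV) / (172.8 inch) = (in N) 2.102e-17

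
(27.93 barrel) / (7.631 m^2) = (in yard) 0.6364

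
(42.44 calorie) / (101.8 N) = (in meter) 1.744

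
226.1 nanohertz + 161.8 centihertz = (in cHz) 161.8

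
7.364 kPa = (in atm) 0.07268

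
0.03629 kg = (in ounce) 1.28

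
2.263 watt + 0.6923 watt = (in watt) 2.955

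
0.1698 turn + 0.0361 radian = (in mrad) 1103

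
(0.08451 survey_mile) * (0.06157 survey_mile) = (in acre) 3.33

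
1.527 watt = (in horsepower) 0.002048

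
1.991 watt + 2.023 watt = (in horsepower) 0.005383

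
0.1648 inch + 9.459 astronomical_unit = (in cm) 1.415e+14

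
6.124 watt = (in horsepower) 0.008212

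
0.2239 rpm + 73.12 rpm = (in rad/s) 7.681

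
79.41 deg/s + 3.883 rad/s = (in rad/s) 5.269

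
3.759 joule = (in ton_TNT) 8.984e-10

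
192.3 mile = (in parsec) 1.003e-11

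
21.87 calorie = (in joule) 91.5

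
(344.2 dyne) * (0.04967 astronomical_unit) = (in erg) 2.558e+14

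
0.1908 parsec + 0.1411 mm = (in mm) 5.887e+18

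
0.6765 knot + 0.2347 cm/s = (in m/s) 0.3504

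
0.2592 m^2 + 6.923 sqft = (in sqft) 9.713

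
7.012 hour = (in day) 0.2922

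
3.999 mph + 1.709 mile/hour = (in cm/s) 255.2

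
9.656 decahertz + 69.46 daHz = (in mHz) 7.912e+05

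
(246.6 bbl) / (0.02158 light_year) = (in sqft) 2.067e-12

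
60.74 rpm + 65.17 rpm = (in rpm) 125.9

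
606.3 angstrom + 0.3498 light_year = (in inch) 1.303e+17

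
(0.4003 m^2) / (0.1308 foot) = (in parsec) 3.254e-16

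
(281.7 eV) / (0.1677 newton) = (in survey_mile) 1.672e-19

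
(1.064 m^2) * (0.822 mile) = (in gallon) 3.718e+05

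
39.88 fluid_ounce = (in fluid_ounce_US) 39.88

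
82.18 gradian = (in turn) 0.2055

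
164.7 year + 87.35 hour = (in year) 164.7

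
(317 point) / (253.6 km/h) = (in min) 2.646e-05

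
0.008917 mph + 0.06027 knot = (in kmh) 0.126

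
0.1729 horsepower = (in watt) 128.9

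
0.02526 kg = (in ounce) 0.891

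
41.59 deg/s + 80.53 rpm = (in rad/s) 9.159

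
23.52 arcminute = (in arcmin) 23.52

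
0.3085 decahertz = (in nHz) 3.085e+09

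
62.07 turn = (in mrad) 3.9e+05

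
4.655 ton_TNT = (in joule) 1.948e+10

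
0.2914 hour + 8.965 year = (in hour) 7.853e+04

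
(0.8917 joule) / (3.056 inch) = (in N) 11.49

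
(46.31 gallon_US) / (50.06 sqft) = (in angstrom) 3.769e+08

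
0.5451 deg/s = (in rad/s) 0.009514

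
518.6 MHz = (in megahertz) 518.6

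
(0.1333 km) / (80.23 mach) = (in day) 5.648e-08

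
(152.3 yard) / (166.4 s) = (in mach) 0.002458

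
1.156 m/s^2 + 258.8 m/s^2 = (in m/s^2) 260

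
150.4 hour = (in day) 6.267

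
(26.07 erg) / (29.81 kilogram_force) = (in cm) 8.918e-07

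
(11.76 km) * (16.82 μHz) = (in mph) 0.4425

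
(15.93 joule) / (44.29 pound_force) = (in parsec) 2.62e-18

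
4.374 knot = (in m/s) 2.25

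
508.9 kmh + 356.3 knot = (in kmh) 1169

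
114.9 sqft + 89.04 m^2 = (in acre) 0.02464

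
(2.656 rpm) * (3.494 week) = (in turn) 9.354e+04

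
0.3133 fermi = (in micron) 3.133e-10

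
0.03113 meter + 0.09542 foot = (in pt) 170.7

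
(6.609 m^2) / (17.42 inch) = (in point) 4.234e+04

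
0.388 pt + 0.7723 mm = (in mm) 0.9092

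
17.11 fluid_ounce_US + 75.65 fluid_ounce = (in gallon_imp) 0.6034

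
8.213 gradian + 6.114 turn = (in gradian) 2454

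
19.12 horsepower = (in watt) 1.426e+04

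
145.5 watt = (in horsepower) 0.1951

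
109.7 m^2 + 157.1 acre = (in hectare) 63.59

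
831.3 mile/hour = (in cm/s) 3.716e+04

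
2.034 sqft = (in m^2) 0.189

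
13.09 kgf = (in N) 128.4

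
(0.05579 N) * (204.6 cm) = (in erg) 1.141e+06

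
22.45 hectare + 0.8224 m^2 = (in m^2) 2.245e+05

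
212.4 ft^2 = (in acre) 0.004876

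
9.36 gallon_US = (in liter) 35.43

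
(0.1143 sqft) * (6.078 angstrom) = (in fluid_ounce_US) 2.182e-07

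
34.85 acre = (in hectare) 14.1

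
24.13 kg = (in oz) 851.2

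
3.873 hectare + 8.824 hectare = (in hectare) 12.7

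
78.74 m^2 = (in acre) 0.01946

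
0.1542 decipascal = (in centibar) 1.542e-05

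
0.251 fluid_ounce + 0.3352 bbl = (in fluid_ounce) 1802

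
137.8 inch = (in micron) 3.5e+06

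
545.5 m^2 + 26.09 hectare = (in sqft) 2.814e+06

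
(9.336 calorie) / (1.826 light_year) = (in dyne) 2.261e-10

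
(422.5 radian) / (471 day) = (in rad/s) 1.038e-05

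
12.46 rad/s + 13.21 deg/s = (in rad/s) 12.69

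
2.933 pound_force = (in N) 13.05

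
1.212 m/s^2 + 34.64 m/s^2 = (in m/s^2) 35.85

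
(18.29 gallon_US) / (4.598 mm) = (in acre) 0.003721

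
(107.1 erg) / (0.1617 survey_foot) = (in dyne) 21.73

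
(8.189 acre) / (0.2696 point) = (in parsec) 1.129e-08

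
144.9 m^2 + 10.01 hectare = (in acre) 24.77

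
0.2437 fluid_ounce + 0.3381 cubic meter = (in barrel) 2.127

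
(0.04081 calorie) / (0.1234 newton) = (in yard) 1.513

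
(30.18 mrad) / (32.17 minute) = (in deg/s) 0.0008959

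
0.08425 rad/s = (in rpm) 0.8045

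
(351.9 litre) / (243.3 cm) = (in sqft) 1.557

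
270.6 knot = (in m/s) 139.2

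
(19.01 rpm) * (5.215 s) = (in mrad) 1.038e+04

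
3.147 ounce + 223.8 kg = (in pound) 493.6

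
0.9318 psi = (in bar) 0.06425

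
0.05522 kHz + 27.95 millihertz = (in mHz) 5.525e+04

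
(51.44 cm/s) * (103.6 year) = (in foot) 5.514e+09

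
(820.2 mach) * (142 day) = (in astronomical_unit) 22.9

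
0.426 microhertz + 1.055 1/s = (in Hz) 1.055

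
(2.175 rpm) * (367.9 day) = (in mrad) 7.24e+09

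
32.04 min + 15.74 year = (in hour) 1.379e+05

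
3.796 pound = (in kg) 1.722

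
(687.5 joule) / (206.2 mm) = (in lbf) 749.5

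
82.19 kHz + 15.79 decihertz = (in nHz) 8.219e+13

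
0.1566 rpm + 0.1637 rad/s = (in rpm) 1.72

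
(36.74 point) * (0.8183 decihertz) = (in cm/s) 0.1061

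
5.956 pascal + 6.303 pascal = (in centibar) 0.01226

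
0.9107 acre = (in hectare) 0.3685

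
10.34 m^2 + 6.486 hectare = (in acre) 16.03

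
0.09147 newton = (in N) 0.09147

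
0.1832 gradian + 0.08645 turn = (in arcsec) 1.126e+05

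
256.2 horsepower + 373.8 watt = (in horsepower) 256.7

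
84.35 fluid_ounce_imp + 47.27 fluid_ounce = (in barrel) 0.02387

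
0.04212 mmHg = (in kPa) 0.005616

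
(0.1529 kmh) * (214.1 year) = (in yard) 3.136e+08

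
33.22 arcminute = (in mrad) 9.663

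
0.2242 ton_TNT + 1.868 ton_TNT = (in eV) 5.464e+28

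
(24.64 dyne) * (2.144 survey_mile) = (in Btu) 0.0008058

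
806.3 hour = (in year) 0.09204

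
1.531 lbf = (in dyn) 6.81e+05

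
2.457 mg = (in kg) 2.457e-06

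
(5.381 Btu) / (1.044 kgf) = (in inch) 2.183e+04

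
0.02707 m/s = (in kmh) 0.09745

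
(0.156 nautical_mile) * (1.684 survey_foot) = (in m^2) 148.3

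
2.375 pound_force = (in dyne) 1.056e+06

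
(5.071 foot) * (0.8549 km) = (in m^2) 1321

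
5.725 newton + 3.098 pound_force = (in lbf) 4.385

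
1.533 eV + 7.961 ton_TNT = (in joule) 3.331e+10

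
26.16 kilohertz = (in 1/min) 1.57e+06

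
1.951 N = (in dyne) 1.951e+05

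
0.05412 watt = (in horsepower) 7.258e-05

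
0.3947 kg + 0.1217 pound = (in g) 449.9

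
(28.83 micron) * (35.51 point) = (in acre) 8.924e-11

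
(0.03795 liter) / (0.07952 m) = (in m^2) 0.0004772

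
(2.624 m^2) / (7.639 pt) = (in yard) 1065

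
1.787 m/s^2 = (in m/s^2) 1.787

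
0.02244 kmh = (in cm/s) 0.6233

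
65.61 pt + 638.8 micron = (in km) 2.378e-05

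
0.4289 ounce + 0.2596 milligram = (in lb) 0.02681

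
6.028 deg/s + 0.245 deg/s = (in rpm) 1.046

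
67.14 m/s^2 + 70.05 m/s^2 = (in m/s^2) 137.2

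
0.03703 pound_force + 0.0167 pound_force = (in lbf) 0.05373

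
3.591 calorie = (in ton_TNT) 3.591e-09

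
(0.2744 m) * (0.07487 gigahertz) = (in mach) 6.034e+04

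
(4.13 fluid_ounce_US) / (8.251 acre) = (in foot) 1.2e-08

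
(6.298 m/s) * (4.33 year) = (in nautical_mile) 4.644e+05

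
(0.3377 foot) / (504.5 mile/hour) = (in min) 7.607e-06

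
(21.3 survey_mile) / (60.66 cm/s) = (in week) 0.09344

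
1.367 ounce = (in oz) 1.367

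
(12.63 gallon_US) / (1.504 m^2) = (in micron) 3.179e+04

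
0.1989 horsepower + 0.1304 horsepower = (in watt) 245.6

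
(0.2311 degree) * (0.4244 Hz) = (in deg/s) 0.09808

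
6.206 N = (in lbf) 1.395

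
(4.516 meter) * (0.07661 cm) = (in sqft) 0.03724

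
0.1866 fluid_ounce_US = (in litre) 0.005518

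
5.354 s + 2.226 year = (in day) 812.5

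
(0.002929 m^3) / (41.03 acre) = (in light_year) 1.865e-24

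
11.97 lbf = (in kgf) 5.43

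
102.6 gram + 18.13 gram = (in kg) 0.1207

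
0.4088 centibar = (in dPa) 4088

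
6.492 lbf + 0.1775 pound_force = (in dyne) 2.967e+06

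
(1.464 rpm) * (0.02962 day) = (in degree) 2.248e+04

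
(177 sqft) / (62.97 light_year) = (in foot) 9.056e-17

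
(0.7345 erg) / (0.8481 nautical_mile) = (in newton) 4.676e-11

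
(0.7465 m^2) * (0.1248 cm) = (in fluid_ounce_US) 31.5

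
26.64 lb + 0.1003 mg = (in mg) 1.208e+07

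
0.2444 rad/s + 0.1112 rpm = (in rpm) 2.445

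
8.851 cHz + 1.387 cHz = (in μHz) 1.024e+05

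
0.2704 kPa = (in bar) 0.002704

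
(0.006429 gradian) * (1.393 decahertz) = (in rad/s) 0.001407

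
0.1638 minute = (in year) 3.116e-07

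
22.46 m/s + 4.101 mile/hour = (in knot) 47.22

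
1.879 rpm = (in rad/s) 0.1968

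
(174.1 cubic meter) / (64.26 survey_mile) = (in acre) 4.16e-07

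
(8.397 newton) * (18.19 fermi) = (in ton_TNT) 3.651e-23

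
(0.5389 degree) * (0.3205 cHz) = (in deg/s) 0.001727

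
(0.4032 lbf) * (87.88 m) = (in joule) 157.6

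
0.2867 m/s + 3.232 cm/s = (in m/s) 0.319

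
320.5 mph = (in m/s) 143.3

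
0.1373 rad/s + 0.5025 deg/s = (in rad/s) 0.1461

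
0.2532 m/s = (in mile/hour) 0.5664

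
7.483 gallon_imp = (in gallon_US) 8.987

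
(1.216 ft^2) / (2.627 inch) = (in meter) 1.693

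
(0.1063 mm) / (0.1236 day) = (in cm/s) 9.954e-07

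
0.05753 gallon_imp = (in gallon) 0.06909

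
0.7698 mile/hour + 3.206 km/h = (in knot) 2.4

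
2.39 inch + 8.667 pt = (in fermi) 6.376e+13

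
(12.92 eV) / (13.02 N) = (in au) 1.063e-30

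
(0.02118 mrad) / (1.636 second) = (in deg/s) 0.0007418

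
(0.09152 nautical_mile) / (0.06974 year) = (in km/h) 0.0002774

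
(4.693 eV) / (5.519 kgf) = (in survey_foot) 4.558e-20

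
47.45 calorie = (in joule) 198.5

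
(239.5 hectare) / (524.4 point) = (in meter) 1.295e+07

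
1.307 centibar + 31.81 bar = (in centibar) 3182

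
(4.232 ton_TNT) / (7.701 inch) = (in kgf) 9.231e+09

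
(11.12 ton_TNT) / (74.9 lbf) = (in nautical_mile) 7.54e+04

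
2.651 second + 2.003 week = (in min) 2.019e+04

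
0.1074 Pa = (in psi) 1.558e-05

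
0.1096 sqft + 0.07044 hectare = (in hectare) 0.07044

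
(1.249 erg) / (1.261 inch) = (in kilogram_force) 3.976e-07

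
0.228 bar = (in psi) 3.307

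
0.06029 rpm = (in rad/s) 0.006314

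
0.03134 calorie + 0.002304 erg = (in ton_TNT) 3.134e-11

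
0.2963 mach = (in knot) 196.1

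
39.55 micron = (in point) 0.1121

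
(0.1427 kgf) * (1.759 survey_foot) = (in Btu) 0.0007111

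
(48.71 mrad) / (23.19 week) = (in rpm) 3.316e-08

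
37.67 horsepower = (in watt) 2.809e+04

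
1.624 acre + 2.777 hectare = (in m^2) 3.434e+04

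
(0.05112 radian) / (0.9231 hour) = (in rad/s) 1.538e-05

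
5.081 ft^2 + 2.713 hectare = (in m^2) 2.713e+04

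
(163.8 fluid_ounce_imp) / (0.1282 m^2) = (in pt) 102.9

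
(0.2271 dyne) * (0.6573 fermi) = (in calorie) 3.568e-22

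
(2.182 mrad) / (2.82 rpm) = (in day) 8.552e-08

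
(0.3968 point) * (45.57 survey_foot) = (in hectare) 1.944e-07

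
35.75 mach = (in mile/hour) 2.723e+04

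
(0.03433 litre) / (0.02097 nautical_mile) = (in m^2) 8.84e-07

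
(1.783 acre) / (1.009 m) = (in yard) 7821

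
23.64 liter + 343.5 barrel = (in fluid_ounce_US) 1.847e+06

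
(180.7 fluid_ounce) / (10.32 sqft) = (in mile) 3.463e-06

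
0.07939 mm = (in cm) 0.007939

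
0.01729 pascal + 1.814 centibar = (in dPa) 1.814e+04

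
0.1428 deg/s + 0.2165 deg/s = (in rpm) 0.05988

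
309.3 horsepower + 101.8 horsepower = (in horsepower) 411.1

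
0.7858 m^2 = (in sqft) 8.458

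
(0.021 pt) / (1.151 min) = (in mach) 3.15e-10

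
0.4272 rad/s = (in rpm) 4.079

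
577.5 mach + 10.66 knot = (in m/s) 1.966e+05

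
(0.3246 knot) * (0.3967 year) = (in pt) 5.922e+09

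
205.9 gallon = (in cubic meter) 0.7794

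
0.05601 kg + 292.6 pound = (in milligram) 1.328e+08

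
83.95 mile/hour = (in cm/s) 3753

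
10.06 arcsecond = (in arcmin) 0.1677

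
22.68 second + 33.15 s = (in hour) 0.01551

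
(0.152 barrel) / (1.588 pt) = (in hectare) 0.004314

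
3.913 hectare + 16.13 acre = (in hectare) 10.44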